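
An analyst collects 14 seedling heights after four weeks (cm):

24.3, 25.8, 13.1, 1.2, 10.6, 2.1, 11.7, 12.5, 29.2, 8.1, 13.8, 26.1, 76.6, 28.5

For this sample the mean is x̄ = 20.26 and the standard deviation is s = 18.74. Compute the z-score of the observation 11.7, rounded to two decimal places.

-0.46

z = (11.7 − 20.26) / 18.74 = -0.46.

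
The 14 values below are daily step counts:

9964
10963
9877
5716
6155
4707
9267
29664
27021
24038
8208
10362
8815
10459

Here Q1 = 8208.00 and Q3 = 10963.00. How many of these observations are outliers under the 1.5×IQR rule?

IQR = 2755.00; fences at 8208.00 − 4132.50 = 4075.50 and 10963.00 + 4132.50 = 15095.50.
Outside the cutoffs: 24038, 27021, 29664.

3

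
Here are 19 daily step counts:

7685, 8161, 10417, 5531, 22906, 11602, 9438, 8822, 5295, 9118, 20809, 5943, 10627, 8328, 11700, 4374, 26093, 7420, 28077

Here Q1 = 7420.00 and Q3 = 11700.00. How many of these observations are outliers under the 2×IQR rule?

4

IQR = 4280.00; fences at 7420.00 − 8560.00 = -1140.00 and 11700.00 + 8560.00 = 20260.00.
Outside the cutoffs: 20809, 22906, 26093, 28077.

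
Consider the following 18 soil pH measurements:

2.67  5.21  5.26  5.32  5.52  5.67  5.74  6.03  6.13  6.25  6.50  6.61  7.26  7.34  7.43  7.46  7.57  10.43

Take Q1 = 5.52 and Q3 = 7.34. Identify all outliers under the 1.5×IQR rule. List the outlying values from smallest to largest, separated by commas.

2.67, 10.43

IQR = Q3 − Q1 = 7.34 − 5.52 = 1.82.
Lower fence = Q1 − 1.5·IQR = 5.52 − 2.73 = 2.79.
Upper fence = Q3 + 1.5·IQR = 7.34 + 2.73 = 10.07.
2.67 < 2.79 → outlier.
10.43 > 10.07 → outlier.
All remaining values lie within [2.79, 10.07].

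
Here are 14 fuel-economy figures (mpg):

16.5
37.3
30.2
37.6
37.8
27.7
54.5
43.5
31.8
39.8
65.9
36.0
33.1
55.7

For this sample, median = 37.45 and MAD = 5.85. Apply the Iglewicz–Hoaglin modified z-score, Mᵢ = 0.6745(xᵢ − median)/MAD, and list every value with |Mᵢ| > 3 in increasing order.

65.9

|Mᵢ| > 3 ⇔ |xᵢ − 37.45| > 3·5.85/0.6745 = 26.02.
So outliers lie outside [11.43, 63.47].
65.9: M = 3.28 → outlier.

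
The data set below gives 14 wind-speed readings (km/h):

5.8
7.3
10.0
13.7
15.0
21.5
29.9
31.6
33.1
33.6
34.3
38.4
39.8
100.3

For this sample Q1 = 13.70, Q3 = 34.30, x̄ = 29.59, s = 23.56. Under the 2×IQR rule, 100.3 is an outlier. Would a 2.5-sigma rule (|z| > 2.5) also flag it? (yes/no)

yes

z = (100.3 − 29.59) / 23.56 = 3.00.
|z| = 3.00 > 2.5.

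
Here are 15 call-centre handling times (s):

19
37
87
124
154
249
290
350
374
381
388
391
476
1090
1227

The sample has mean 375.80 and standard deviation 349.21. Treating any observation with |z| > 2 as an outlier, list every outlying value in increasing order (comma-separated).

Cutoffs at x̄ ± 2s: 375.80 ± 2·349.21 = [-322.62, 1074.22].
1090: z = 2.05, |z| > 2 → outlier.
1227: z = 2.44, |z| > 2 → outlier.
Every other value lies within [-322.62, 1074.22].

1090, 1227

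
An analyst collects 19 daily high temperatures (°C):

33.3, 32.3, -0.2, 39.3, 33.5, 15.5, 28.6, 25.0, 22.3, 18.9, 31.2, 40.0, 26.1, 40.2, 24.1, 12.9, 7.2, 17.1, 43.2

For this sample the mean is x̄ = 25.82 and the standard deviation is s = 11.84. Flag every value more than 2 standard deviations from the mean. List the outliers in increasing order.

-0.2

Cutoffs at x̄ ± 2s: 25.82 ± 2·11.84 = [2.14, 49.50].
-0.2: z = -2.20, |z| > 2 → outlier.
Every other value lies within [2.14, 49.50].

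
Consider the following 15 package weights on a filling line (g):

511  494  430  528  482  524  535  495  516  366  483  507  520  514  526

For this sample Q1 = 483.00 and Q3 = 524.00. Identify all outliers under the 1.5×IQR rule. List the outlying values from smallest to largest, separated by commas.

366

IQR = Q3 − Q1 = 524.00 − 483.00 = 41.00.
Lower fence = Q1 − 1.5·IQR = 483.00 − 61.50 = 421.50.
Upper fence = Q3 + 1.5·IQR = 524.00 + 61.50 = 585.50.
366 < 421.50 → outlier.
All remaining values lie within [421.50, 585.50].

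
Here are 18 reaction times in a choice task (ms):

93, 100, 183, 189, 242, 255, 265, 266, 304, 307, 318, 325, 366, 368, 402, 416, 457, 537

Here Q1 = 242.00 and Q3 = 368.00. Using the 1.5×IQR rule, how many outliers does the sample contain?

0

IQR = 126.00; fences at 242.00 − 189.00 = 53.00 and 368.00 + 189.00 = 557.00.
Every value lies within the cutoffs.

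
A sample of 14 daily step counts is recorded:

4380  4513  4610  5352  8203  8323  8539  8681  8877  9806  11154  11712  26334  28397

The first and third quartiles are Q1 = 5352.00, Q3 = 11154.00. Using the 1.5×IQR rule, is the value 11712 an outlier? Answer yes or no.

no

IQR = Q3 − Q1 = 11154.00 − 5352.00 = 5802.00.
Lower fence = Q1 − 1.5·IQR = 5352.00 − 8703.00 = -3351.00.
Upper fence = Q3 + 1.5·IQR = 11154.00 + 8703.00 = 19857.00.
11712 lies within [-3351.00, 19857.00].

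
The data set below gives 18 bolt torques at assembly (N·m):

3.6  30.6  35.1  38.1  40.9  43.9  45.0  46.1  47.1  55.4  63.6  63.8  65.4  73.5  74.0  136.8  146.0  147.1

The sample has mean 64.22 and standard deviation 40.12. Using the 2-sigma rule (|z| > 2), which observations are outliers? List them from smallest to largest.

Cutoffs at x̄ ± 2s: 64.22 ± 2·40.12 = [-16.02, 144.46].
146.0: z = 2.04, |z| > 2 → outlier.
147.1: z = 2.07, |z| > 2 → outlier.
Every other value lies within [-16.02, 144.46].

146.0, 147.1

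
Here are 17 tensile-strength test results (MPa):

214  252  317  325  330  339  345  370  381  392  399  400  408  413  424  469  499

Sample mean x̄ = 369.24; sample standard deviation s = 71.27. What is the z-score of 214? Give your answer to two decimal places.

-2.18

z = (214 − 369.24) / 71.27 = -2.18.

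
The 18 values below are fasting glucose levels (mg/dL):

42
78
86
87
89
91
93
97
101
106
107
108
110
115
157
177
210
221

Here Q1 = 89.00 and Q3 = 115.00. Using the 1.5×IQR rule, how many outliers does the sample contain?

IQR = 26.00; fences at 89.00 − 39.00 = 50.00 and 115.00 + 39.00 = 154.00.
Outside the cutoffs: 42, 157, 177, 210, 221.

5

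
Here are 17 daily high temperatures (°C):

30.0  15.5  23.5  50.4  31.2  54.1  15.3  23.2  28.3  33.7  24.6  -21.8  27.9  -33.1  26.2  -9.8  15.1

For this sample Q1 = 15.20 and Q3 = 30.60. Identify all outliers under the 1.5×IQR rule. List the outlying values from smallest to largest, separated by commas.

IQR = Q3 − Q1 = 30.60 − 15.20 = 15.40.
Lower fence = Q1 − 1.5·IQR = 15.20 − 23.10 = -7.90.
Upper fence = Q3 + 1.5·IQR = 30.60 + 23.10 = 53.70.
-33.1 < -7.90 → outlier.
-21.8 < -7.90 → outlier.
-9.8 < -7.90 → outlier.
54.1 > 53.70 → outlier.
All remaining values lie within [-7.90, 53.70].

-33.1, -21.8, -9.8, 54.1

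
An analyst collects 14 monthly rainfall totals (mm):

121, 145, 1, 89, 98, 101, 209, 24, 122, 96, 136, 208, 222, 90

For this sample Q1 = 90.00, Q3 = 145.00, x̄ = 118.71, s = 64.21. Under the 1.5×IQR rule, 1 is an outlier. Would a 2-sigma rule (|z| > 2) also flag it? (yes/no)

z = (1 − 118.71) / 64.21 = -1.83.
|z| = 1.83 ≤ 2.

no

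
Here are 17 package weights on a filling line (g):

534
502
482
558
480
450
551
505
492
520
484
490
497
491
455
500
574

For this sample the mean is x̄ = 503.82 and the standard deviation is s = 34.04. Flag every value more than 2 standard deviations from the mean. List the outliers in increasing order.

Cutoffs at x̄ ± 2s: 503.82 ± 2·34.04 = [435.74, 571.90].
574: z = 2.06, |z| > 2 → outlier.
Every other value lies within [435.74, 571.90].

574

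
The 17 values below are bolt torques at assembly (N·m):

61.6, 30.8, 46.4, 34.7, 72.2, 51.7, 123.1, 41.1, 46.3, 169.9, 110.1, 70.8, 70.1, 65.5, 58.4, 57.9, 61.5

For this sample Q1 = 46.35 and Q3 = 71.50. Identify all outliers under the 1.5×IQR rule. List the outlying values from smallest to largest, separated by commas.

IQR = Q3 − Q1 = 71.50 − 46.35 = 25.15.
Lower fence = Q1 − 1.5·IQR = 46.35 − 37.725 = 8.625.
Upper fence = Q3 + 1.5·IQR = 71.50 + 37.725 = 109.225.
110.1 > 109.225 → outlier.
123.1 > 109.225 → outlier.
169.9 > 109.225 → outlier.
All remaining values lie within [8.625, 109.225].

110.1, 123.1, 169.9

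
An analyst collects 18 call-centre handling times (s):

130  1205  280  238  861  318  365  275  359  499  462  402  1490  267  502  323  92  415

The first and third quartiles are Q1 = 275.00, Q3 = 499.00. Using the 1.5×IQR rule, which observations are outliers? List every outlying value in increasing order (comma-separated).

IQR = Q3 − Q1 = 499.00 − 275.00 = 224.00.
Lower fence = Q1 − 1.5·IQR = 275.00 − 336.00 = -61.00.
Upper fence = Q3 + 1.5·IQR = 499.00 + 336.00 = 835.00.
861 > 835.00 → outlier.
1205 > 835.00 → outlier.
1490 > 835.00 → outlier.
All remaining values lie within [-61.00, 835.00].

861, 1205, 1490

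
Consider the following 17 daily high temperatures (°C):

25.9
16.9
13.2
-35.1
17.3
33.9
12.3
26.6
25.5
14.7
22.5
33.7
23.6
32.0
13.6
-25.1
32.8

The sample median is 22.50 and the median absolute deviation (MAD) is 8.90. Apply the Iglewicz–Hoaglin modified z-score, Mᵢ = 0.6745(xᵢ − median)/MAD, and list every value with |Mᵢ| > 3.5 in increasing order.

|Mᵢ| > 3.5 ⇔ |xᵢ − 22.50| > 3.5·8.90/0.6745 = 46.18.
So outliers lie outside [-23.68, 68.68].
-35.1: M = -4.37 → outlier.
-25.1: M = -3.61 → outlier.

-35.1, -25.1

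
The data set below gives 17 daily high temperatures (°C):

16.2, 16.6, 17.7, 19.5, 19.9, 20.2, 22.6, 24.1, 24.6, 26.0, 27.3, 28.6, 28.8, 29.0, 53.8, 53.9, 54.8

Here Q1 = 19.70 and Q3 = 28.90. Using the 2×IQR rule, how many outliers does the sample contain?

3

IQR = 9.20; fences at 19.70 − 18.40 = 1.30 and 28.90 + 18.40 = 47.30.
Outside the cutoffs: 53.8, 53.9, 54.8.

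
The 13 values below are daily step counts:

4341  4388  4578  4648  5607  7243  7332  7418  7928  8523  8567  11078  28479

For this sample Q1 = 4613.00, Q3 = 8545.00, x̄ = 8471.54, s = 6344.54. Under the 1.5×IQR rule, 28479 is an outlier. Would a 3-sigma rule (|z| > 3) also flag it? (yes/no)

yes

z = (28479 − 8471.54) / 6344.54 = 3.15.
|z| = 3.15 > 3.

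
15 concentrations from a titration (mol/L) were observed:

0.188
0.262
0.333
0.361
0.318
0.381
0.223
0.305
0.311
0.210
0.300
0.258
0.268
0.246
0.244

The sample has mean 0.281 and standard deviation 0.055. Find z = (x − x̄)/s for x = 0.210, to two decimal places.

z = (0.210 − 0.281) / 0.055 = -1.29.

-1.29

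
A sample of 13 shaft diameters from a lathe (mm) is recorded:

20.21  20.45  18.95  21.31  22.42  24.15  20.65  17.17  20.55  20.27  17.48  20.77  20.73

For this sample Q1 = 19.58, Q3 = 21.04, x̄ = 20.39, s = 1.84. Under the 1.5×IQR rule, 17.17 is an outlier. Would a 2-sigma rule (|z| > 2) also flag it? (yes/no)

no

z = (17.17 − 20.39) / 1.84 = -1.75.
|z| = 1.75 ≤ 2.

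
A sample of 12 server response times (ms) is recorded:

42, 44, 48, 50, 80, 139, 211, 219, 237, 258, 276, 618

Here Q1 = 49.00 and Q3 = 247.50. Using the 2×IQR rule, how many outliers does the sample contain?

IQR = 198.50; fences at 49.00 − 397.00 = -348.00 and 247.50 + 397.00 = 644.50.
Every value lies within the cutoffs.

0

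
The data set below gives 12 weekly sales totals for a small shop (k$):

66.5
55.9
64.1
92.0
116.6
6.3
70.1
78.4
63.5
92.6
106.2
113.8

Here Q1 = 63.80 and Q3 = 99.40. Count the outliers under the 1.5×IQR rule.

1

IQR = 35.60; fences at 63.80 − 53.40 = 10.40 and 99.40 + 53.40 = 152.80.
Outside the cutoffs: 6.3.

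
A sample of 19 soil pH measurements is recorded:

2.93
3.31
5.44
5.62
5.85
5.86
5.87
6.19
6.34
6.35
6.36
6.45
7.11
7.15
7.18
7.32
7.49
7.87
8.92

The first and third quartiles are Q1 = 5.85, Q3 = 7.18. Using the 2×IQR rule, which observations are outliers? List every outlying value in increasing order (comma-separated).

2.93

IQR = Q3 − Q1 = 7.18 − 5.85 = 1.33.
Lower fence = Q1 − 2·IQR = 5.85 − 2.66 = 3.19.
Upper fence = Q3 + 2·IQR = 7.18 + 2.66 = 9.84.
2.93 < 3.19 → outlier.
All remaining values lie within [3.19, 9.84].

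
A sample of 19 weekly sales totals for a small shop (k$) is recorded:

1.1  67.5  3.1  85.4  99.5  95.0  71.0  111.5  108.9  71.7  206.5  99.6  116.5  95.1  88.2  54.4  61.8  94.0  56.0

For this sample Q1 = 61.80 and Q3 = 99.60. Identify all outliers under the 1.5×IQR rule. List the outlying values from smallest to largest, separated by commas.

IQR = Q3 − Q1 = 99.60 − 61.80 = 37.80.
Lower fence = Q1 − 1.5·IQR = 61.80 − 56.70 = 5.10.
Upper fence = Q3 + 1.5·IQR = 99.60 + 56.70 = 156.30.
1.1 < 5.10 → outlier.
3.1 < 5.10 → outlier.
206.5 > 156.30 → outlier.
All remaining values lie within [5.10, 156.30].

1.1, 3.1, 206.5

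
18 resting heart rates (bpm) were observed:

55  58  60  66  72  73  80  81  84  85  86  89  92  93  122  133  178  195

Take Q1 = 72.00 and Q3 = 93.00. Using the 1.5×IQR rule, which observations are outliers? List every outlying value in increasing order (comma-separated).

IQR = Q3 − Q1 = 93.00 − 72.00 = 21.00.
Lower fence = Q1 − 1.5·IQR = 72.00 − 31.50 = 40.50.
Upper fence = Q3 + 1.5·IQR = 93.00 + 31.50 = 124.50.
133 > 124.50 → outlier.
178 > 124.50 → outlier.
195 > 124.50 → outlier.
All remaining values lie within [40.50, 124.50].

133, 178, 195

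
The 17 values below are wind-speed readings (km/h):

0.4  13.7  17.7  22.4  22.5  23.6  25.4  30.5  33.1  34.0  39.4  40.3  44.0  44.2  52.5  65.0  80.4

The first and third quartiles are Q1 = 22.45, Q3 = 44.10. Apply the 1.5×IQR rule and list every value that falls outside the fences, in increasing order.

IQR = Q3 − Q1 = 44.10 − 22.45 = 21.65.
Lower fence = Q1 − 1.5·IQR = 22.45 − 32.475 = -10.025.
Upper fence = Q3 + 1.5·IQR = 44.10 + 32.475 = 76.575.
80.4 > 76.575 → outlier.
All remaining values lie within [-10.025, 76.575].

80.4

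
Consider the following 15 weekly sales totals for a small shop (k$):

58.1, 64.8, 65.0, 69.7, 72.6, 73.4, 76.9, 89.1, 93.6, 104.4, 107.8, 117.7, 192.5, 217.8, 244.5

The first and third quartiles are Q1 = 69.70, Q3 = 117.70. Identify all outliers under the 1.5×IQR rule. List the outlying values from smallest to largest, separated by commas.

192.5, 217.8, 244.5

IQR = Q3 − Q1 = 117.70 − 69.70 = 48.00.
Lower fence = Q1 − 1.5·IQR = 69.70 − 72.00 = -2.30.
Upper fence = Q3 + 1.5·IQR = 117.70 + 72.00 = 189.70.
192.5 > 189.70 → outlier.
217.8 > 189.70 → outlier.
244.5 > 189.70 → outlier.
All remaining values lie within [-2.30, 189.70].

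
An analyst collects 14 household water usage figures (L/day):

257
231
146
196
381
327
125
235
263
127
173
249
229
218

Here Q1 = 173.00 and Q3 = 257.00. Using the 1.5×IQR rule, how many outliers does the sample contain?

IQR = 84.00; fences at 173.00 − 126.00 = 47.00 and 257.00 + 126.00 = 383.00.
Every value lies within the cutoffs.

0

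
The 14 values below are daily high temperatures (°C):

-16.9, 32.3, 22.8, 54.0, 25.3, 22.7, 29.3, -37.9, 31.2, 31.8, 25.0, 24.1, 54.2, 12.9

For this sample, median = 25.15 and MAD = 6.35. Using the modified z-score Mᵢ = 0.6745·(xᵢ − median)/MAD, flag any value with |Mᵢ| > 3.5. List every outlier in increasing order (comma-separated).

|Mᵢ| > 3.5 ⇔ |xᵢ − 25.15| > 3.5·6.35/0.6745 = 32.95.
So outliers lie outside [-7.80, 58.10].
-37.9: M = -6.70 → outlier.
-16.9: M = -4.47 → outlier.

-37.9, -16.9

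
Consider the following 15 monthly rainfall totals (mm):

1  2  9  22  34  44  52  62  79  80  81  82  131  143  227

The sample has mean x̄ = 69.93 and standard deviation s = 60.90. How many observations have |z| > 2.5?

1

Cutoffs: x̄ ± 2.5s = [-82.32, 222.18].
Outside the cutoffs: 227.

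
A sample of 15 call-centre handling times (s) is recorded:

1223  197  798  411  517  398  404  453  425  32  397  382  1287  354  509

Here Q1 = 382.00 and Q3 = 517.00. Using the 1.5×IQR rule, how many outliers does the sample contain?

IQR = 135.00; fences at 382.00 − 202.50 = 179.50 and 517.00 + 202.50 = 719.50.
Outside the cutoffs: 32, 798, 1223, 1287.

4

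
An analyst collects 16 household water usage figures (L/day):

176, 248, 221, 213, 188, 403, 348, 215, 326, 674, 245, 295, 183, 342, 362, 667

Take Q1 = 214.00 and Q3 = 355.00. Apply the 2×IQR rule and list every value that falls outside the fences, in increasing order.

667, 674

IQR = Q3 − Q1 = 355.00 − 214.00 = 141.00.
Lower fence = Q1 − 2·IQR = 214.00 − 282.00 = -68.00.
Upper fence = Q3 + 2·IQR = 355.00 + 282.00 = 637.00.
667 > 637.00 → outlier.
674 > 637.00 → outlier.
All remaining values lie within [-68.00, 637.00].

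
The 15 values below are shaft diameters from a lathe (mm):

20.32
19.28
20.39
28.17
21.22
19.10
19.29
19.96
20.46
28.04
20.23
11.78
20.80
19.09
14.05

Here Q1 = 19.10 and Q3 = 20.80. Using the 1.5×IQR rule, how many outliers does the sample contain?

IQR = 1.70; fences at 19.10 − 2.55 = 16.55 and 20.80 + 2.55 = 23.35.
Outside the cutoffs: 11.78, 14.05, 28.04, 28.17.

4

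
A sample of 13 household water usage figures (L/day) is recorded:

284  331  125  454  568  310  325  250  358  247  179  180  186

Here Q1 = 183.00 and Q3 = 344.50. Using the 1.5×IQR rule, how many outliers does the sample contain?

0

IQR = 161.50; fences at 183.00 − 242.25 = -59.25 and 344.50 + 242.25 = 586.75.
Every value lies within the cutoffs.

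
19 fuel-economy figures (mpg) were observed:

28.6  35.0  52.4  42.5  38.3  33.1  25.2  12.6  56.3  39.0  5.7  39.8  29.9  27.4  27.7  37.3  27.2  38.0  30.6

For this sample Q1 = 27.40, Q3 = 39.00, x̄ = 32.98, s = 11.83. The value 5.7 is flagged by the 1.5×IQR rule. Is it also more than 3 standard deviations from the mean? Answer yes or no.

no

z = (5.7 − 32.98) / 11.83 = -2.31.
|z| = 2.31 ≤ 3.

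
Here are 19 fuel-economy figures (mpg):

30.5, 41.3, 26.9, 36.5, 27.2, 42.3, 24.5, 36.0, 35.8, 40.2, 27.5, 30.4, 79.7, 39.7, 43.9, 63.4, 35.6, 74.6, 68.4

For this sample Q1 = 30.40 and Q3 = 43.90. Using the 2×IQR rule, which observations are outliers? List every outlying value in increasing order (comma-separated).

IQR = Q3 − Q1 = 43.90 − 30.40 = 13.50.
Lower fence = Q1 − 2·IQR = 30.40 − 27.00 = 3.40.
Upper fence = Q3 + 2·IQR = 43.90 + 27.00 = 70.90.
74.6 > 70.90 → outlier.
79.7 > 70.90 → outlier.
All remaining values lie within [3.40, 70.90].

74.6, 79.7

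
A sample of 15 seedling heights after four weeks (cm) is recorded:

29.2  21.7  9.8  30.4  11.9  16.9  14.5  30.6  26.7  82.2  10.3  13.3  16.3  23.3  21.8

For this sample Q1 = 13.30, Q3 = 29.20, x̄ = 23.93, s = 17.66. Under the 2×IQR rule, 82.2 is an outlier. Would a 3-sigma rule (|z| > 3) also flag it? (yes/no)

z = (82.2 − 23.93) / 17.66 = 3.30.
|z| = 3.30 > 3.

yes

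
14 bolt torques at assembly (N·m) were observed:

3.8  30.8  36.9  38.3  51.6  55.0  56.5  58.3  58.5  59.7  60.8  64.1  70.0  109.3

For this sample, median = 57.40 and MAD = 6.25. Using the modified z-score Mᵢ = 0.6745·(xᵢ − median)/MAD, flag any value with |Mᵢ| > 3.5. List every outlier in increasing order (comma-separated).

3.8, 109.3

|Mᵢ| > 3.5 ⇔ |xᵢ − 57.40| > 3.5·6.25/0.6745 = 32.43.
So outliers lie outside [24.97, 89.83].
3.8: M = -5.78 → outlier.
109.3: M = 5.60 → outlier.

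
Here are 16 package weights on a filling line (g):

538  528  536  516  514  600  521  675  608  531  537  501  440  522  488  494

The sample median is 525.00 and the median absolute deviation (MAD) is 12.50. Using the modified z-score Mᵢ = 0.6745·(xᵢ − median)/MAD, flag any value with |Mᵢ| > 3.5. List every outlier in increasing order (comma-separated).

|Mᵢ| > 3.5 ⇔ |xᵢ − 525.00| > 3.5·12.50/0.6745 = 64.86.
So outliers lie outside [460.14, 589.86].
440: M = -4.59 → outlier.
600: M = 4.05 → outlier.
608: M = 4.48 → outlier.
675: M = 8.09 → outlier.

440, 600, 608, 675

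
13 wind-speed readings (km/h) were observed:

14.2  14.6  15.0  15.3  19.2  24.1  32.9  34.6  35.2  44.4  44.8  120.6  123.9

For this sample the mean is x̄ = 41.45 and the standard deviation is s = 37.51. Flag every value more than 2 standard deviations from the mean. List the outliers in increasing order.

Cutoffs at x̄ ± 2s: 41.45 ± 2·37.51 = [-33.57, 116.47].
120.6: z = 2.11, |z| > 2 → outlier.
123.9: z = 2.20, |z| > 2 → outlier.
Every other value lies within [-33.57, 116.47].

120.6, 123.9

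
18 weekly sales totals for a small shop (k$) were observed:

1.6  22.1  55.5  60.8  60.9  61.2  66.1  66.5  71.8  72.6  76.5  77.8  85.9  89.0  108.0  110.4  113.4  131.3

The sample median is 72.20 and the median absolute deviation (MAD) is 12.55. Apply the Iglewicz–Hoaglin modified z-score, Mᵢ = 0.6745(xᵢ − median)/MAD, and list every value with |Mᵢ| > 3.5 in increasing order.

|Mᵢ| > 3.5 ⇔ |xᵢ − 72.20| > 3.5·12.55/0.6745 = 65.12.
So outliers lie outside [7.08, 137.32].
1.6: M = -3.79 → outlier.

1.6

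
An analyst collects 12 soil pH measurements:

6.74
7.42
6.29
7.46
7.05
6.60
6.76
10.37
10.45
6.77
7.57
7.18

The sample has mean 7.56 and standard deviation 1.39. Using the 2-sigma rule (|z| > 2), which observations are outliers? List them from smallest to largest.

Cutoffs at x̄ ± 2s: 7.56 ± 2·1.39 = [4.78, 10.34].
10.37: z = 2.02, |z| > 2 → outlier.
10.45: z = 2.08, |z| > 2 → outlier.
Every other value lies within [4.78, 10.34].

10.37, 10.45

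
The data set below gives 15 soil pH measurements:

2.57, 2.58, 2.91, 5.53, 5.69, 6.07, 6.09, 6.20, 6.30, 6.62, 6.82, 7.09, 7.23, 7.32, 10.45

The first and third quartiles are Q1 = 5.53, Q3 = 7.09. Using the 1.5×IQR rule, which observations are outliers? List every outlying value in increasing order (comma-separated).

2.57, 2.58, 2.91, 10.45

IQR = Q3 − Q1 = 7.09 − 5.53 = 1.56.
Lower fence = Q1 − 1.5·IQR = 5.53 − 2.34 = 3.19.
Upper fence = Q3 + 1.5·IQR = 7.09 + 2.34 = 9.43.
2.57 < 3.19 → outlier.
2.58 < 3.19 → outlier.
2.91 < 3.19 → outlier.
10.45 > 9.43 → outlier.
All remaining values lie within [3.19, 9.43].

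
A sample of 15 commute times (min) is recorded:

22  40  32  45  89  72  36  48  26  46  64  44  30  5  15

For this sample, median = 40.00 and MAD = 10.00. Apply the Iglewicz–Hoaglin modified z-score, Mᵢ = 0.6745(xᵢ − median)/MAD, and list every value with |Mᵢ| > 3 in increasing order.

89

|Mᵢ| > 3 ⇔ |xᵢ − 40.00| > 3·10.00/0.6745 = 44.48.
So outliers lie outside [-4.48, 84.48].
89: M = 3.31 → outlier.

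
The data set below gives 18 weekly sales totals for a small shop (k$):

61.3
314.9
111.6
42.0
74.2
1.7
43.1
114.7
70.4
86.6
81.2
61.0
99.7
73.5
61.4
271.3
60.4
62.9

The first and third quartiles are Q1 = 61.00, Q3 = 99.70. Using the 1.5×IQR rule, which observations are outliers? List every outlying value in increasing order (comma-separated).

1.7, 271.3, 314.9

IQR = Q3 − Q1 = 99.70 − 61.00 = 38.70.
Lower fence = Q1 − 1.5·IQR = 61.00 − 58.05 = 2.95.
Upper fence = Q3 + 1.5·IQR = 99.70 + 58.05 = 157.75.
1.7 < 2.95 → outlier.
271.3 > 157.75 → outlier.
314.9 > 157.75 → outlier.
All remaining values lie within [2.95, 157.75].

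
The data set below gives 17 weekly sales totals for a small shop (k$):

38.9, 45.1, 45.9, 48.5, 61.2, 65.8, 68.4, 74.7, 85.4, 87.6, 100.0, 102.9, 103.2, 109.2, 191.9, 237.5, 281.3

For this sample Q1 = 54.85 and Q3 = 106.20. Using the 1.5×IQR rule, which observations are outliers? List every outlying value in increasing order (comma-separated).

191.9, 237.5, 281.3

IQR = Q3 − Q1 = 106.20 − 54.85 = 51.35.
Lower fence = Q1 − 1.5·IQR = 54.85 − 77.025 = -22.175.
Upper fence = Q3 + 1.5·IQR = 106.20 + 77.025 = 183.225.
191.9 > 183.225 → outlier.
237.5 > 183.225 → outlier.
281.3 > 183.225 → outlier.
All remaining values lie within [-22.175, 183.225].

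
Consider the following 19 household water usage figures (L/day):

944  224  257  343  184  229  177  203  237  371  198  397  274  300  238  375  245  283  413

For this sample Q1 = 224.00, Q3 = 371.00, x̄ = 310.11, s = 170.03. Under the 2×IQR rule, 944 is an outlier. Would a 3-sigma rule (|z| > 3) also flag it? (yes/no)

yes

z = (944 − 310.11) / 170.03 = 3.73.
|z| = 3.73 > 3.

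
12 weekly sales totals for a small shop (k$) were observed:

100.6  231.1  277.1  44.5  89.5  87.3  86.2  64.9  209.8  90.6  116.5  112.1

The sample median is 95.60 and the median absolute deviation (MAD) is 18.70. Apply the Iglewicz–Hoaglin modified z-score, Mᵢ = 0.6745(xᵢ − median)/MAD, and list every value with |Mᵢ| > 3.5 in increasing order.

|Mᵢ| > 3.5 ⇔ |xᵢ − 95.60| > 3.5·18.70/0.6745 = 97.03.
So outliers lie outside [-1.43, 192.63].
209.8: M = 4.12 → outlier.
231.1: M = 4.89 → outlier.
277.1: M = 6.55 → outlier.

209.8, 231.1, 277.1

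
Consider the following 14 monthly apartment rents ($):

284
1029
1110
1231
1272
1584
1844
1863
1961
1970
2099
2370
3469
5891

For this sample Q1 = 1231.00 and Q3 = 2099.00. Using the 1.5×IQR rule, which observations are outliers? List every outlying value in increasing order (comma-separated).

3469, 5891

IQR = Q3 − Q1 = 2099.00 − 1231.00 = 868.00.
Lower fence = Q1 − 1.5·IQR = 1231.00 − 1302.00 = -71.00.
Upper fence = Q3 + 1.5·IQR = 2099.00 + 1302.00 = 3401.00.
3469 > 3401.00 → outlier.
5891 > 3401.00 → outlier.
All remaining values lie within [-71.00, 3401.00].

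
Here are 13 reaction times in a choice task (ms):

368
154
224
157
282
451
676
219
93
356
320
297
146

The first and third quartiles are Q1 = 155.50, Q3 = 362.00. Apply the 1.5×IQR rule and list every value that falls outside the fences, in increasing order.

IQR = Q3 − Q1 = 362.00 − 155.50 = 206.50.
Lower fence = Q1 − 1.5·IQR = 155.50 − 309.75 = -154.25.
Upper fence = Q3 + 1.5·IQR = 362.00 + 309.75 = 671.75.
676 > 671.75 → outlier.
All remaining values lie within [-154.25, 671.75].

676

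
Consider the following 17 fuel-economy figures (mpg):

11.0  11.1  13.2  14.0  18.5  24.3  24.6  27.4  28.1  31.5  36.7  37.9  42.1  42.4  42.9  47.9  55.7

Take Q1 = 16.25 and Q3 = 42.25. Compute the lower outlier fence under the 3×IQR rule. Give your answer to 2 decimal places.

IQR = Q3 − Q1 = 42.25 − 16.25 = 26.00.
Lower fence = Q1 − 3·IQR = 16.25 − 78.00 = -61.75.
Upper fence = Q3 + 3·IQR = 42.25 + 78.00 = 120.25.

-61.75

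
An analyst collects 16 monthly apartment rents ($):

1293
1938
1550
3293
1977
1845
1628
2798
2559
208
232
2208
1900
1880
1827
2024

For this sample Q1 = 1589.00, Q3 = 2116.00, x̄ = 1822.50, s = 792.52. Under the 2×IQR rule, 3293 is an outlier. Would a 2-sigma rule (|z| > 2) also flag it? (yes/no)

no

z = (3293 − 1822.50) / 792.52 = 1.86.
|z| = 1.86 ≤ 2.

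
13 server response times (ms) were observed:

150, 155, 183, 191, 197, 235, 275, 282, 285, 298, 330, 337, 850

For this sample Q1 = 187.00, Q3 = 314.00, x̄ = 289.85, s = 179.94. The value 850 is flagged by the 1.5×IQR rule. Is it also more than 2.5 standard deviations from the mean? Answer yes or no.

z = (850 − 289.85) / 179.94 = 3.11.
|z| = 3.11 > 2.5.

yes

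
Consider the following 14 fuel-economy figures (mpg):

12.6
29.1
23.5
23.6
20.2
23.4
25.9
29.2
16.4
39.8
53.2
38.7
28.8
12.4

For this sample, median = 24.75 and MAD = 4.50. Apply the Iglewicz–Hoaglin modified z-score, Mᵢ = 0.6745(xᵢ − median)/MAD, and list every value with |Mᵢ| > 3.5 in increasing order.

53.2

|Mᵢ| > 3.5 ⇔ |xᵢ − 24.75| > 3.5·4.50/0.6745 = 23.35.
So outliers lie outside [1.40, 48.10].
53.2: M = 4.26 → outlier.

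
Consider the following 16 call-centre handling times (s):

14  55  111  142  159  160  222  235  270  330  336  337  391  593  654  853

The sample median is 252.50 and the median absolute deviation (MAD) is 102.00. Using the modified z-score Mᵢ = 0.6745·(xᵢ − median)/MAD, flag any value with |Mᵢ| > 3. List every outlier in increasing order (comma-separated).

|Mᵢ| > 3 ⇔ |xᵢ − 252.50| > 3·102.00/0.6745 = 453.67.
So outliers lie outside [-201.17, 706.17].
853: M = 3.97 → outlier.

853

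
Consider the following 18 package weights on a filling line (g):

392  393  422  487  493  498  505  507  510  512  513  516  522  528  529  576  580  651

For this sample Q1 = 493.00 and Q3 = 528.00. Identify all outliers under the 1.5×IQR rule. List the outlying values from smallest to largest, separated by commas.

392, 393, 422, 651

IQR = Q3 − Q1 = 528.00 − 493.00 = 35.00.
Lower fence = Q1 − 1.5·IQR = 493.00 − 52.50 = 440.50.
Upper fence = Q3 + 1.5·IQR = 528.00 + 52.50 = 580.50.
392 < 440.50 → outlier.
393 < 440.50 → outlier.
422 < 440.50 → outlier.
651 > 580.50 → outlier.
All remaining values lie within [440.50, 580.50].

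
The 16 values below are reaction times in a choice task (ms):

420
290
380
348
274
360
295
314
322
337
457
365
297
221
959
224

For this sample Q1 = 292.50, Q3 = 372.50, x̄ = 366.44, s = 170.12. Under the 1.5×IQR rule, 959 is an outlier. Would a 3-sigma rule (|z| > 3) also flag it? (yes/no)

yes

z = (959 − 366.44) / 170.12 = 3.48.
|z| = 3.48 > 3.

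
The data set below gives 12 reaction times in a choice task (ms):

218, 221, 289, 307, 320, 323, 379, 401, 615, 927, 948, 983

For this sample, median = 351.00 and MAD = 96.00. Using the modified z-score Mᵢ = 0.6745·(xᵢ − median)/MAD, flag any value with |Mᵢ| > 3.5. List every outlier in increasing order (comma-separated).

|Mᵢ| > 3.5 ⇔ |xᵢ − 351.00| > 3.5·96.00/0.6745 = 498.15.
So outliers lie outside [-147.15, 849.15].
927: M = 4.05 → outlier.
948: M = 4.19 → outlier.
983: M = 4.44 → outlier.

927, 948, 983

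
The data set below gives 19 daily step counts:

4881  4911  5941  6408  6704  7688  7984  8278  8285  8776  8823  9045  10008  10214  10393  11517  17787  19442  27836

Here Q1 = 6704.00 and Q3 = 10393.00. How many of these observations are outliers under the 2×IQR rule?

IQR = 3689.00; fences at 6704.00 − 7378.00 = -674.00 and 10393.00 + 7378.00 = 17771.00.
Outside the cutoffs: 17787, 19442, 27836.

3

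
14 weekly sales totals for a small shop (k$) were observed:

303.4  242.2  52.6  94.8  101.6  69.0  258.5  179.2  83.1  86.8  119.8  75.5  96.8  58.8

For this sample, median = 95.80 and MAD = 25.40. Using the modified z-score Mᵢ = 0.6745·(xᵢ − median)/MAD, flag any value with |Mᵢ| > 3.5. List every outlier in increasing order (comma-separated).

242.2, 258.5, 303.4

|Mᵢ| > 3.5 ⇔ |xᵢ − 95.80| > 3.5·25.40/0.6745 = 131.80.
So outliers lie outside [-36.00, 227.60].
242.2: M = 3.89 → outlier.
258.5: M = 4.32 → outlier.
303.4: M = 5.51 → outlier.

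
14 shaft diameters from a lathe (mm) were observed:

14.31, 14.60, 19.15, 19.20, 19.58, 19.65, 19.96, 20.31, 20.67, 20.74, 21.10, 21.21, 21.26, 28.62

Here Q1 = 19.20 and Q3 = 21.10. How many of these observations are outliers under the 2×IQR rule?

3

IQR = 1.90; fences at 19.20 − 3.80 = 15.40 and 21.10 + 3.80 = 24.90.
Outside the cutoffs: 14.31, 14.60, 28.62.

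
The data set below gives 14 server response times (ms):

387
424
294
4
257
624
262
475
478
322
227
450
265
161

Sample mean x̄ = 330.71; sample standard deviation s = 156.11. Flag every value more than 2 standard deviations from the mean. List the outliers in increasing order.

4

Cutoffs at x̄ ± 2s: 330.71 ± 2·156.11 = [18.49, 642.93].
4: z = -2.09, |z| > 2 → outlier.
Every other value lies within [18.49, 642.93].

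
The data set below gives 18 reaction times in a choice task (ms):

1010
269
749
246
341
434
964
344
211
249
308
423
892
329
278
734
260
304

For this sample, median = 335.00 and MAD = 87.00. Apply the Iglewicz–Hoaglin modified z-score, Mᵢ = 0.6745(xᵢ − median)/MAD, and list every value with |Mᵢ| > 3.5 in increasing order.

892, 964, 1010

|Mᵢ| > 3.5 ⇔ |xᵢ − 335.00| > 3.5·87.00/0.6745 = 451.45.
So outliers lie outside [-116.45, 786.45].
892: M = 4.32 → outlier.
964: M = 4.88 → outlier.
1010: M = 5.23 → outlier.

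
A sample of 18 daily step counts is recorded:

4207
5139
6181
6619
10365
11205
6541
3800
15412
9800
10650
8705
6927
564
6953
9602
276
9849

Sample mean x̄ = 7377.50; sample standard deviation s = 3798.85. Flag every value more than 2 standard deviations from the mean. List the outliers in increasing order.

Cutoffs at x̄ ± 2s: 7377.50 ± 2·3798.85 = [-220.20, 14975.20].
15412: z = 2.11, |z| > 2 → outlier.
Every other value lies within [-220.20, 14975.20].

15412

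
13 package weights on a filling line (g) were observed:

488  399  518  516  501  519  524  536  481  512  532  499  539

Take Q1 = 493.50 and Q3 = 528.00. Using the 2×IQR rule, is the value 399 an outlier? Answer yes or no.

yes

IQR = Q3 − Q1 = 528.00 − 493.50 = 34.50.
Lower fence = Q1 − 2·IQR = 493.50 − 69.00 = 424.50.
Upper fence = Q3 + 2·IQR = 528.00 + 69.00 = 597.00.
399 lies below the lower fence.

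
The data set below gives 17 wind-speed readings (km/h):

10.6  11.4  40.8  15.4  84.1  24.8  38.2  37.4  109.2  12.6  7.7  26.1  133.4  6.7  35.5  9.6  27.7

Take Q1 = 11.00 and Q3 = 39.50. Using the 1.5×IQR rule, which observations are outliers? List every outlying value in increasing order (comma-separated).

84.1, 109.2, 133.4

IQR = Q3 − Q1 = 39.50 − 11.00 = 28.50.
Lower fence = Q1 − 1.5·IQR = 11.00 − 42.75 = -31.75.
Upper fence = Q3 + 1.5·IQR = 39.50 + 42.75 = 82.25.
84.1 > 82.25 → outlier.
109.2 > 82.25 → outlier.
133.4 > 82.25 → outlier.
All remaining values lie within [-31.75, 82.25].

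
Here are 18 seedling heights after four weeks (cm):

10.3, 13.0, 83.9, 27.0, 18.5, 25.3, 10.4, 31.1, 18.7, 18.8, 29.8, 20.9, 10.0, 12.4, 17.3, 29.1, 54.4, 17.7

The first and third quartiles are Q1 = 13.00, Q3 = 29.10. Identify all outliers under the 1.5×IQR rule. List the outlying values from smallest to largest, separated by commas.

54.4, 83.9

IQR = Q3 − Q1 = 29.10 − 13.00 = 16.10.
Lower fence = Q1 − 1.5·IQR = 13.00 − 24.15 = -11.15.
Upper fence = Q3 + 1.5·IQR = 29.10 + 24.15 = 53.25.
54.4 > 53.25 → outlier.
83.9 > 53.25 → outlier.
All remaining values lie within [-11.15, 53.25].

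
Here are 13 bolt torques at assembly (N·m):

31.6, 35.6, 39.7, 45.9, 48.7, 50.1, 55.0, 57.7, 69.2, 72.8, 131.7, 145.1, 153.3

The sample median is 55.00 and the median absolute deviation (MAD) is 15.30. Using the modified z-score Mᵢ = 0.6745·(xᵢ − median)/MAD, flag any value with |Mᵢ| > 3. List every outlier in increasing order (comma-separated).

131.7, 145.1, 153.3

|Mᵢ| > 3 ⇔ |xᵢ − 55.00| > 3·15.30/0.6745 = 68.05.
So outliers lie outside [-13.05, 123.05].
131.7: M = 3.38 → outlier.
145.1: M = 3.97 → outlier.
153.3: M = 4.33 → outlier.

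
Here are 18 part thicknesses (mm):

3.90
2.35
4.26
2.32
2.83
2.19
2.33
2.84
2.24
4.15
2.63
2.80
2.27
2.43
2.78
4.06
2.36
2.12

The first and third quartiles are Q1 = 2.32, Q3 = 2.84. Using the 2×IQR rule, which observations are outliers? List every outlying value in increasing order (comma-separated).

IQR = Q3 − Q1 = 2.84 − 2.32 = 0.52.
Lower fence = Q1 − 2·IQR = 2.32 − 1.04 = 1.28.
Upper fence = Q3 + 2·IQR = 2.84 + 1.04 = 3.88.
3.90 > 3.88 → outlier.
4.06 > 3.88 → outlier.
4.15 > 3.88 → outlier.
4.26 > 3.88 → outlier.
All remaining values lie within [1.28, 3.88].

3.90, 4.06, 4.15, 4.26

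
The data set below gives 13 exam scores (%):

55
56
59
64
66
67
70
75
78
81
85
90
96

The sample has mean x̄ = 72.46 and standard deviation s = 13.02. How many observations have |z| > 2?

Cutoffs: x̄ ± 2s = [46.42, 98.50].
Every value lies within the cutoffs.

0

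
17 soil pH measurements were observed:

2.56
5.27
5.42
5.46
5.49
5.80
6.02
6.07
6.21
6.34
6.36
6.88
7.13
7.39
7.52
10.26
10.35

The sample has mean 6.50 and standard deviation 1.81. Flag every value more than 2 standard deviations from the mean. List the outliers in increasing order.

2.56, 10.26, 10.35

Cutoffs at x̄ ± 2s: 6.50 ± 2·1.81 = [2.88, 10.12].
2.56: z = -2.18, |z| > 2 → outlier.
10.26: z = 2.08, |z| > 2 → outlier.
10.35: z = 2.13, |z| > 2 → outlier.
Every other value lies within [2.88, 10.12].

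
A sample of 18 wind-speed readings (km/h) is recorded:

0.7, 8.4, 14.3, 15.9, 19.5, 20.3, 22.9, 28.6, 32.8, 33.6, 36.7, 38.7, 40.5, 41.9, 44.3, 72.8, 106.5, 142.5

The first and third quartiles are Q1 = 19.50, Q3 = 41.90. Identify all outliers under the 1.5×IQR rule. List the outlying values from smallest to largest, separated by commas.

106.5, 142.5

IQR = Q3 − Q1 = 41.90 − 19.50 = 22.40.
Lower fence = Q1 − 1.5·IQR = 19.50 − 33.60 = -14.10.
Upper fence = Q3 + 1.5·IQR = 41.90 + 33.60 = 75.50.
106.5 > 75.50 → outlier.
142.5 > 75.50 → outlier.
All remaining values lie within [-14.10, 75.50].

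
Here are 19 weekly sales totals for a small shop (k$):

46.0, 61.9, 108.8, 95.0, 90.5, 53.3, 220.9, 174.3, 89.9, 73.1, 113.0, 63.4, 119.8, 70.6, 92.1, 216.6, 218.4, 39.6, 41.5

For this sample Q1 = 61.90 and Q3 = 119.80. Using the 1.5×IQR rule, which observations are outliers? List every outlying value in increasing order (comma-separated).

216.6, 218.4, 220.9

IQR = Q3 − Q1 = 119.80 − 61.90 = 57.90.
Lower fence = Q1 − 1.5·IQR = 61.90 − 86.85 = -24.95.
Upper fence = Q3 + 1.5·IQR = 119.80 + 86.85 = 206.65.
216.6 > 206.65 → outlier.
218.4 > 206.65 → outlier.
220.9 > 206.65 → outlier.
All remaining values lie within [-24.95, 206.65].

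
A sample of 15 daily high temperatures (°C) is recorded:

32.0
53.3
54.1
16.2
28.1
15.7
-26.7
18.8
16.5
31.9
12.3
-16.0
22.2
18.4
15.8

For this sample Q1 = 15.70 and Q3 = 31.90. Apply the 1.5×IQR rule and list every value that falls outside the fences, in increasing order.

IQR = Q3 − Q1 = 31.90 − 15.70 = 16.20.
Lower fence = Q1 − 1.5·IQR = 15.70 − 24.30 = -8.60.
Upper fence = Q3 + 1.5·IQR = 31.90 + 24.30 = 56.20.
-26.7 < -8.60 → outlier.
-16.0 < -8.60 → outlier.
All remaining values lie within [-8.60, 56.20].

-26.7, -16.0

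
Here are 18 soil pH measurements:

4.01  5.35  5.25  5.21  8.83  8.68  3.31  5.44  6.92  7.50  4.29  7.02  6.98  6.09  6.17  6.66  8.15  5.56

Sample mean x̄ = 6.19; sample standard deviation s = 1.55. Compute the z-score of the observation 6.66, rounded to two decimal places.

0.30

z = (6.66 − 6.19) / 1.55 = 0.30.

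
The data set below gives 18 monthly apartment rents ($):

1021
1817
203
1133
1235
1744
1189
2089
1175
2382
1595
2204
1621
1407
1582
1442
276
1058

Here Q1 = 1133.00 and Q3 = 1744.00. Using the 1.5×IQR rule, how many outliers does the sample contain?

IQR = 611.00; fences at 1133.00 − 916.50 = 216.50 and 1744.00 + 916.50 = 2660.50.
Outside the cutoffs: 203.

1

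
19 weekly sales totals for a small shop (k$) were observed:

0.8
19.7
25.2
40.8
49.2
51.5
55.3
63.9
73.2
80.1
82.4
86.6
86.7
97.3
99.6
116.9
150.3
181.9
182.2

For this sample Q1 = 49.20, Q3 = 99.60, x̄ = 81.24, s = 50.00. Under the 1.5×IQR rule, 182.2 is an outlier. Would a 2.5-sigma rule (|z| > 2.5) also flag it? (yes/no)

no

z = (182.2 − 81.24) / 50.00 = 2.02.
|z| = 2.02 ≤ 2.5.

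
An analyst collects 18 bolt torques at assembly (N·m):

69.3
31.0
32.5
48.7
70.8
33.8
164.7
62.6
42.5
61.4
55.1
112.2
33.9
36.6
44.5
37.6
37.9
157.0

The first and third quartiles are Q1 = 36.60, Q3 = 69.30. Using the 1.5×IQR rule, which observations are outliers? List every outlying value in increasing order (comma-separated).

157.0, 164.7

IQR = Q3 − Q1 = 69.30 − 36.60 = 32.70.
Lower fence = Q1 − 1.5·IQR = 36.60 − 49.05 = -12.45.
Upper fence = Q3 + 1.5·IQR = 69.30 + 49.05 = 118.35.
157.0 > 118.35 → outlier.
164.7 > 118.35 → outlier.
All remaining values lie within [-12.45, 118.35].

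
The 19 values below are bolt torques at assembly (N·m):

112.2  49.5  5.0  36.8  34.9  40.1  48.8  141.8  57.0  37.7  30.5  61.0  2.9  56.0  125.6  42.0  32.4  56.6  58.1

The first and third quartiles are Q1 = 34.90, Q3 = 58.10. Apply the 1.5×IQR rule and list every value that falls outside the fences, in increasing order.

IQR = Q3 − Q1 = 58.10 − 34.90 = 23.20.
Lower fence = Q1 − 1.5·IQR = 34.90 − 34.80 = 0.10.
Upper fence = Q3 + 1.5·IQR = 58.10 + 34.80 = 92.90.
112.2 > 92.90 → outlier.
125.6 > 92.90 → outlier.
141.8 > 92.90 → outlier.
All remaining values lie within [0.10, 92.90].

112.2, 125.6, 141.8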